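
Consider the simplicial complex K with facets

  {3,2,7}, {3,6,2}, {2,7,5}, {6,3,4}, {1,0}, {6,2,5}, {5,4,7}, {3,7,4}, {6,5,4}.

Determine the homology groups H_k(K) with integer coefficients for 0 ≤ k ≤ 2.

We work with the vertex ordering 0 < 1 < 2 < 3 < 4 < 5 < 6 < 7. The simplices of K, each written with vertices in increasing order, are:

  0-simplices (8): [0], [1], [2], [3], [4], [5], [6], [7]
  1-simplices (13): [0,1], [2,3], [2,5], [2,6], [2,7], [3,4], [3,6], [3,7], [4,5], [4,6], [4,7], [5,6], [5,7]
  2-simplices (8): [2,3,6], [2,3,7], [2,5,6], [2,5,7], [3,4,6], [3,4,7], [4,5,6], [4,5,7]

Hence C_0 ≅ Z^8, C_1 ≅ Z^13, C_2 ≅ Z^8.

∂_1: C_1 → C_0 sends each edge [p,q] (with p < q) to q − p. For instance
  ∂[2,7] = [7] − [2].
The 8×13 boundary matrix has rank 6 and Smith normal form diag(1,1,1,1,1,1).

The boundary map ∂_2: C_2 → C_1 sends each 2-simplex [p,q,r] to [q,r] − [p,r] + [p,q]. For instance
  ∂[4,5,6] = [5,6] − [4,6] + [4,5],
  ∂[3,4,6] = [4,6] − [3,6] + [3,4].
As a 13×8 matrix over Z this has rank 7, with invariant factors (1,1,1,1,1,1,1).

From H_k ≅ ker(∂_k) / im(∂_{k+1}) we obtain:

  H_0: rank C_0 − rank ∂_1 = 8 − 6 = 2, and the invariant factors of ∂_1 are all 1, so H_0 = Z^2.
  H_1: rank ker ∂_1 − rank ∂_2 = (13 − 6) − 7 = 0, and the invariant factors of ∂_2 are all 1, so H_1 = 0.
  H_2: rank ker ∂_2 − rank ∂_3 = (8 − 7) − 0 = 1, and there is no ∂_3, so H_2 = Z.

H_0 = Z^2,  H_1 = 0,  H_2 = Z.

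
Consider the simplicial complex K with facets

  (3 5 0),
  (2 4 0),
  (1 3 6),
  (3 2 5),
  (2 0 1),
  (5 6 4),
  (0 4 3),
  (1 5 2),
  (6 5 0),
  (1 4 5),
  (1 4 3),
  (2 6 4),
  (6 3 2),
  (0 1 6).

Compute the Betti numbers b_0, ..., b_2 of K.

Take the total order 0 < 1 < 2 < 3 < 4 < 5 < 6 on the vertex set. Then K (dimension 2) consists of the simplices:

  0-simplices (7): [0], [1], [2], [3], [4], [5], [6]
  1-simplices (21): [0,1], [0,2], [0,3], [0,4], [0,5], [0,6], [1,2], [1,3], [1,4], [1,5], [1,6], [2,3], [2,4], [2,5], [2,6], [3,4], [3,5], [3,6], [4,5], [4,6], [5,6]
  2-simplices (14): [0,1,2], [0,1,6], [0,2,4], [0,3,4], [0,3,5], [0,5,6], [1,2,5], [1,3,4], [1,3,6], [1,4,5], [2,3,5], [2,3,6], [2,4,6], [4,5,6]

so the chain groups are C_0 ≅ Z^7, C_1 ≅ Z^21, C_2 ≅ Z^14.

Boundary ∂_1: C_1 → C_0 sends each edge [p,q] (with p < q) to q − p.
As a 7×21 matrix over Z this has rank 6, with invariant factors (1,1,1,1,1,1).

The boundary map ∂_2: C_2 → C_1 sends each 2-simplex [p,q,r] to [q,r] − [p,r] + [p,q]. For instance
  ∂[2,4,6] = [4,6] − [2,6] + [2,4],
  ∂[2,3,5] = [3,5] − [2,5] + [2,3].
The 21×14 boundary matrix has rank 13 and Smith normal form diag(1,1,1,1,1,1,1,1,1,1,1,1,1).

Reading off H_k = ker ∂_k / im ∂_{k+1}:

  H_0: rank C_0 − rank ∂_1 = 7 − 6 = 1, and the invariant factors of ∂_1 are all 1, so H_0 = Z.
  H_1: rank ker ∂_1 − rank ∂_2 = (21 − 6) − 13 = 2, and the invariant factors of ∂_2 are all 1, so H_1 = Z^2.
  H_2: rank ker ∂_2 − rank ∂_3 = (14 − 13) − 0 = 1, and there is no ∂_3, so H_2 = Z.

Hence the Betti numbers are b_0 = 1, b_1 = 2, b_2 = 1.

b_0 = 1, b_1 = 2, b_2 = 1.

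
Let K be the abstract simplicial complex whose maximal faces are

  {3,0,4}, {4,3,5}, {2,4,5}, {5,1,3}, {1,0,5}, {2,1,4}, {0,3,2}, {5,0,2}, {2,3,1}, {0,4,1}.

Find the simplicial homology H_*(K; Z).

H_0 ≅ Z,  H_1 ≅ Z/2Z,  H_2 = 0.

We work with the vertex ordering 0 < 1 < 2 < 3 < 4 < 5. The simplices of K, each written with vertices in increasing order, are:

  0-simplices (6): [0], [1], [2], [3], [4], [5]
  1-simplices (15): [0,1], [0,2], [0,3], [0,4], [0,5], [1,2], [1,3], [1,4], [1,5], [2,3], [2,4], [2,5], [3,4], [3,5], [4,5]
  2-simplices (10): [0,1,4], [0,1,5], [0,2,3], [0,2,5], [0,3,4], [1,2,3], [1,2,4], [1,3,5], [2,4,5], [3,4,5]

giving chain groups C_0 ≅ Z^6, C_1 ≅ Z^15, C_2 ≅ Z^10.

The boundary map ∂_1: C_1 → C_0 sends each edge [p,q] (with p < q) to q − p.
The resulting 6×15 matrix has rank 5, and its Smith normal form has invariant factors (1,1,1,1,1).

Boundary ∂_2: C_2 → C_1 sends each 2-simplex [p,q,r] to [q,r] − [p,r] + [p,q]. For instance
  ∂[0,1,4] = [1,4] − [0,4] + [0,1],
  ∂[2,4,5] = [4,5] − [2,5] + [2,4].
The resulting 15×10 matrix has rank 10, and its Smith normal form has invariant factors (1,1,1,1,1,1,1,1,1,2).

Computing H_k = (kernel of ∂_k) / (image of ∂_{k+1}):

  H_0: rank C_0 − rank ∂_1 = 6 − 5 = 1, and the invariant factors of ∂_1 are all 1, so H_0 = Z.
  H_1: rank ker ∂_1 − rank ∂_2 = (15 − 5) − 10 = 0, and ∂_2 has invariant factor 2 > 1, so H_1 = Z/2Z.
  H_2: rank ker ∂_2 − rank ∂_3 = (10 − 10) − 0 = 0, and there is no ∂_3, so H_2 = 0.

As a check, the Euler characteristic is 6 − 15 + 10 = 1, which agrees with 1 − 0 + 0 = 1.
(K is a triangulation of the real projective plane RP^2.)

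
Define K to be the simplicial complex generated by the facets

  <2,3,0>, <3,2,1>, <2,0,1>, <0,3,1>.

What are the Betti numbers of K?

b_0 = 1, b_1 = 0, b_2 = 1.

Order the vertices as 0 < 1 < 2 < 3. Listing each simplex with vertices in this order, K has dimension 2 with simplices:

  0-simplices (4): [0], [1], [2], [3]
  1-simplices (6): [0,1], [0,2], [0,3], [1,2], [1,3], [2,3]
  2-simplices (4): [0,1,2], [0,1,3], [0,2,3], [1,2,3]

so the chain groups are C_0 ≅ Z^4, C_1 ≅ Z^6, C_2 ≅ Z^4.

∂_1: C_1 → C_0 sends each edge [p,q] (with p < q) to q − p. For instance
  ∂[1,3] = [3] − [1].
This gives a 4×6 integer matrix of rank 3; reducing to Smith normal form yields diagonal entries (1,1,1).

∂_2: C_2 → C_1 sends each 2-simplex [p,q,r] to [q,r] − [p,r] + [p,q]. For instance
  ∂[0,2,3] = [2,3] − [0,3] + [0,2],
  ∂[1,2,3] = [2,3] − [1,3] + [1,2].
The resulting 6×4 matrix has rank 3, and its Smith normal form has invariant factors (1,1,1).

Computing H_k = (kernel of ∂_k) / (image of ∂_{k+1}):

  H_0: rank C_0 − rank ∂_1 = 4 − 3 = 1, and the invariant factors of ∂_1 are all 1, so H_0 ≅ Z.
  H_1: rank ker ∂_1 − rank ∂_2 = (6 − 3) − 3 = 0, and the invariant factors of ∂_2 are all 1, so H_1 ≅ 0.
  H_2: rank ker ∂_2 − rank ∂_3 = (4 − 3) − 0 = 1, and there is no ∂_3, so H_2 ≅ Z.

(K is a triangulation of the 2-sphere S^2.)

Hence the Betti numbers are b_0 = 1, b_1 = 0, b_2 = 1.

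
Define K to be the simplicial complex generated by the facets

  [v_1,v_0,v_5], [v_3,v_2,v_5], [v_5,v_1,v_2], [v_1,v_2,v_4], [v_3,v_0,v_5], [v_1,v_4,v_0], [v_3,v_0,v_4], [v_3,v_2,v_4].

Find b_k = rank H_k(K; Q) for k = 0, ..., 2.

b_0 = 1, b_1 = 0, b_2 = 1.

We work with the vertex ordering v_0 < v_1 < v_2 < v_3 < v_4 < v_5. The simplices of K, each written with vertices in increasing order, are:

  0-simplices (6): [v_0], [v_1], [v_2], [v_3], [v_4], [v_5]
  1-simplices (12): [v_0,v_1], [v_0,v_3], [v_0,v_4], [v_0,v_5], [v_1,v_2], [v_1,v_4], [v_1,v_5], [v_2,v_3], [v_2,v_4], [v_2,v_5], [v_3,v_4], [v_3,v_5]
  2-simplices (8): [v_0,v_1,v_4], [v_0,v_1,v_5], [v_0,v_3,v_4], [v_0,v_3,v_5], [v_1,v_2,v_4], [v_1,v_2,v_5], [v_2,v_3,v_4], [v_2,v_3,v_5]

Hence C_0 ≅ Z^6, C_1 ≅ Z^12, C_2 ≅ Z^8.

Boundary ∂_1: C_1 → C_0 maps an edge to its endpoints' difference, ∂[p,q] = q − p. For instance
  ∂[v_2,v_4] = [v_4] − [v_2].
As a 6×12 matrix over Z this has rank 5, with invariant factors (1,1,1,1,1).

∂_2: C_2 → C_1 maps a triangle to the signed sum of its edges. For instance
  ∂[v_0,v_1,v_4] = [v_1,v_4] − [v_0,v_4] + [v_0,v_1],
  ∂[v_0,v_3,v_5] = [v_3,v_5] − [v_0,v_5] + [v_0,v_3].
The 12×8 boundary matrix has rank 7 and Smith normal form diag(1,1,1,1,1,1,1).

Reading off H_k = ker ∂_k / im ∂_{k+1}:

  H_0: rank C_0 − rank ∂_1 = 6 − 5 = 1, and the invariant factors of ∂_1 are all 1, so H_0 = Z.
  H_1: rank ker ∂_1 − rank ∂_2 = (12 − 5) − 7 = 0, and the invariant factors of ∂_2 are all 1, so H_1 = 0.
  H_2: rank ker ∂_2 − rank ∂_3 = (8 − 7) − 0 = 1, and there is no ∂_3, so H_2 = Z.

(K is a triangulation of the 2-sphere S^2.)

Hence the Betti numbers are b_0 = 1, b_1 = 0, b_2 = 1.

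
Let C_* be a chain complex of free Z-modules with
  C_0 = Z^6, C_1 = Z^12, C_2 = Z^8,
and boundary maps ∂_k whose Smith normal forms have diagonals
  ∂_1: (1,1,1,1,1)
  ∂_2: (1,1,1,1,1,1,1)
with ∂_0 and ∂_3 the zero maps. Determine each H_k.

H_0 ≅ Z,  H_1 = 0,  H_2 ≅ Z.

H_0: b_0 = 6 − 0 − 5 = 1; torsion from ∂_1 factors > 1: none. So H_0 ≅ Z.
H_1: b_1 = 12 − 5 − 7 = 0; torsion from ∂_2 factors > 1: none. So H_1 ≅ 0.
H_2: b_2 = 8 − 7 − 0 = 1; torsion from ∂_3 factors > 1: none. So H_2 ≅ Z.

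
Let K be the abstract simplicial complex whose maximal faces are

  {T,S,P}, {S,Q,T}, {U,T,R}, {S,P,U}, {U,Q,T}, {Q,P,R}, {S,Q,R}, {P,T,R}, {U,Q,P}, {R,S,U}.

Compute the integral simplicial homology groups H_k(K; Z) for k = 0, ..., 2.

H_0 ≅ Z,  H_1 ≅ Z/2,  H_2 = 0.

Order the vertices as P < Q < R < S < T < U. Listing each simplex with vertices in this order, K has dimension 2 with simplices:

  0-simplices (6): P, Q, R, S, T, U
  1-simplices (15): PQ, PR, PS, PT, PU, QR, QS, QT, QU, RS, RT, RU, ST, SU, TU
  2-simplices (10): PQR, PQU, PRT, PST, PSU, QRS, QST, QTU, RSU, RTU

so the chain groups are C_0 ≅ Z^6, C_1 ≅ Z^15, C_2 ≅ Z^10.

The boundary map ∂_1: C_1 → C_0 sends each edge [p,q] (with p < q) to q − p. For instance
  ∂QU = U − Q.
This gives a 6×15 integer matrix of rank 5; reducing to Smith normal form yields diagonal entries (1,1,1,1,1).

Boundary ∂_2: C_2 → C_1 acts by ∂[p,q,r] = [q,r] − [p,r] + [p,q]. For instance
  ∂QTU = TU − QU + QT,
  ∂QST = ST − QT + QS.
The 15×10 boundary matrix has rank 10 and Smith normal form diag(1,1,1,1,1,1,1,1,1,2).

Computing H_k = (kernel of ∂_k) / (image of ∂_{k+1}):

  H_0: rank C_0 − rank ∂_1 = 6 − 5 = 1, and the invariant factors of ∂_1 are all 1, so H_0 ≅ Z.
  H_1: rank ker ∂_1 − rank ∂_2 = (15 − 5) − 10 = 0, and ∂_2 has invariant factor 2 > 1, so H_1 ≅ Z/2.
  H_2: rank ker ∂_2 − rank ∂_3 = (10 − 10) − 0 = 0, and there is no ∂_3, so H_2 ≅ 0.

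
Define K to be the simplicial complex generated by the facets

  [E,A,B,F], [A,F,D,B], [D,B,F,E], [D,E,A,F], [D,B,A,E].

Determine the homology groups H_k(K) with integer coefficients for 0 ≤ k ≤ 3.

H_0 ≅ Z,  H_1 = 0,  H_2 = 0,  H_3 ≅ Z.

Take the total order A < B < D < E < F on the vertex set. Then K (dimension 3) consists of the simplices:

  0-simplices (5): A, B, D, E, F
  1-simplices (10): AB, AD, AE, AF, BD, BE, BF, DE, DF, EF
  2-simplices (10): ABD, ABE, ABF, ADE, ADF, AEF, BDE, BDF, BEF, DEF
  3-simplices (5): ABDE, ABDF, ABEF, ADEF, BDEF

Hence C_0 ≅ Z^5, C_1 ≅ Z^10, C_2 ≅ Z^10, C_3 ≅ Z^5.

Boundary ∂_1: C_1 → C_0 is given by ∂[p,q] = [q] − [p]. For instance
  ∂AE = E − A.
The 5×10 boundary matrix has rank 4 and Smith normal form diag(1,1,1,1).

∂_2: C_2 → C_1 sends each 2-simplex [p,q,r] to [q,r] − [p,r] + [p,q]. For instance
  ∂ADF = DF − AF + AD,
  ∂ABD = BD − AD + AB.
This gives a 10×10 integer matrix of rank 6; reducing to Smith normal form yields diagonal entries (1,1,1,1,1,1).

The boundary map ∂_3: C_3 → C_2 sends each 3-simplex σ to the alternating sum Σ_i (−1)^i (σ with its i-th vertex removed). For instance
  ∂ABEF = BEF − AEF + ABF − ABE,
  ∂ABDF = BDF − ADF + ABF − ABD.
The 10×5 boundary matrix has rank 4 and Smith normal form diag(1,1,1,1).

Reading off H_k = ker ∂_k / im ∂_{k+1}:

  H_0: rank C_0 − rank ∂_1 = 5 − 4 = 1, and the invariant factors of ∂_1 are all 1, so H_0 = Z.
  H_1: rank ker ∂_1 − rank ∂_2 = (10 − 4) − 6 = 0, and the invariant factors of ∂_2 are all 1, so H_1 = 0.
  H_2: rank ker ∂_2 − rank ∂_3 = (10 − 6) − 4 = 0, and the invariant factors of ∂_3 are all 1, so H_2 = 0.
  H_3: rank ker ∂_3 − rank ∂_4 = (5 − 4) − 0 = 1, and there is no ∂_4, so H_3 = Z.

As a check, the Euler characteristic is 5 − 10 + 10 − 5 = 0, which agrees with 1 − 0 + 0 − 1 = 0.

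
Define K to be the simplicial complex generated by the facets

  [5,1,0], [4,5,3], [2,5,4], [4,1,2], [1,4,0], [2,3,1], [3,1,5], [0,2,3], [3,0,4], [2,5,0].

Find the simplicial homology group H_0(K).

Take the total order 0 < 1 < 2 < 3 < 4 < 5 on the vertex set. Then K (dimension 2) consists of the simplices:

  0-simplices (6): [0], [1], [2], [3], [4], [5]
  1-simplices (15): [0,1], [0,2], [0,3], [0,4], [0,5], [1,2], [1,3], [1,4], [1,5], [2,3], [2,4], [2,5], [3,4], [3,5], [4,5]
  2-simplices (10): [0,1,4], [0,1,5], [0,2,3], [0,2,5], [0,3,4], [1,2,3], [1,2,4], [1,3,5], [2,4,5], [3,4,5]

giving chain groups C_0 ≅ Z^6, C_1 ≅ Z^15, C_2 ≅ Z^10.

The boundary map ∂_1: C_1 → C_0 is given by ∂[p,q] = [q] − [p]. For instance
  ∂[2,4] = [4] − [2].
This gives a 6×15 integer matrix of rank 5; reducing to Smith normal form yields diagonal entries (1,1,1,1,1).

The boundary map ∂_2: C_2 → C_1 acts by ∂[p,q,r] = [q,r] − [p,r] + [p,q]. For instance
  ∂[0,1,5] = [1,5] − [0,5] + [0,1],
  ∂[1,2,4] = [2,4] − [1,4] + [1,2].
The 15×10 boundary matrix has rank 10 and Smith normal form diag(1,1,1,1,1,1,1,1,1,2).

Now H_k = ker ∂_k / im ∂_{k+1}, so:

  H_0: rank C_0 − rank ∂_1 = 6 − 5 = 1, and the invariant factors of ∂_1 are all 1, so H_0 = Z.

H_0 ≅ Z.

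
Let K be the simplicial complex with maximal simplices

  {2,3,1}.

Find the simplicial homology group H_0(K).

Take the total order 1 < 2 < 3 on the vertex set. Then K (dimension 2) consists of the simplices:

  0-simplices (3): [1], [2], [3]
  1-simplices (3): [1,2], [1,3], [2,3]
  2-simplices (1): [1,2,3]

giving chain groups C_0 ≅ Z^3, C_1 ≅ Z^3, C_2 ≅ Z^1.

Boundary ∂_1: C_1 → C_0 sends each edge [p,q] (with p < q) to q − p. For instance
  ∂[1,3] = [3] − [1].
The 3×3 boundary matrix has rank 2 and Smith normal form diag(1,1).

Boundary ∂_2: C_2 → C_1 maps a triangle to the signed sum of its edges. For instance
  ∂[1,2,3] = [2,3] − [1,3] + [1,2].
The 3×1 boundary matrix has rank 1 and Smith normal form diag(1).

Now H_k = ker ∂_k / im ∂_{k+1}, so:

  H_0: rank C_0 − rank ∂_1 = 3 − 2 = 1, and the invariant factors of ∂_1 are all 1, so H_0 ≅ Z.

H_0 ≅ Z.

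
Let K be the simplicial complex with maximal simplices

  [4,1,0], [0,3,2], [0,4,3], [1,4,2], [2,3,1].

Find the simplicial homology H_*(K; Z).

H_0 ≅ Z,  H_1 ≅ Z,  H_2 = 0.

Fix the vertex order 0 < 1 < 2 < 3 < 4 and write every simplex with vertices in increasing order. Then dim K = 2 and the simplices of K are:

  0-simplices (5): [0], [1], [2], [3], [4]
  1-simplices (10): [0,1], [0,2], [0,3], [0,4], [1,2], [1,3], [1,4], [2,3], [2,4], [3,4]
  2-simplices (5): [0,1,4], [0,2,3], [0,3,4], [1,2,3], [1,2,4]

so the chain groups are C_0 ≅ Z^5, C_1 ≅ Z^10, C_2 ≅ Z^5.

Boundary ∂_1: C_1 → C_0 is given by ∂[p,q] = [q] − [p].
The 5×10 boundary matrix has rank 4 and Smith normal form diag(1,1,1,1).

Boundary ∂_2: C_2 → C_1 maps a triangle to the signed sum of its edges. For instance
  ∂[1,2,3] = [2,3] − [1,3] + [1,2],
  ∂[0,3,4] = [3,4] − [0,4] + [0,3].
As a 10×5 matrix over Z this has rank 5, with invariant factors (1,1,1,1,1).

Computing H_k = (kernel of ∂_k) / (image of ∂_{k+1}):

  H_0: rank C_0 − rank ∂_1 = 5 − 4 = 1, and the invariant factors of ∂_1 are all 1, so H_0 ≅ Z.
  H_1: rank ker ∂_1 − rank ∂_2 = (10 − 4) − 5 = 1, and the invariant factors of ∂_2 are all 1, so H_1 ≅ Z.
  H_2: rank ker ∂_2 − rank ∂_3 = (5 − 5) − 0 = 0, and there is no ∂_3, so H_2 ≅ 0.

As a check, the Euler characteristic is 5 − 10 + 5 = 0, which agrees with 1 − 1 + 0 = 0.
(K is a triangulation of the Möbius band.)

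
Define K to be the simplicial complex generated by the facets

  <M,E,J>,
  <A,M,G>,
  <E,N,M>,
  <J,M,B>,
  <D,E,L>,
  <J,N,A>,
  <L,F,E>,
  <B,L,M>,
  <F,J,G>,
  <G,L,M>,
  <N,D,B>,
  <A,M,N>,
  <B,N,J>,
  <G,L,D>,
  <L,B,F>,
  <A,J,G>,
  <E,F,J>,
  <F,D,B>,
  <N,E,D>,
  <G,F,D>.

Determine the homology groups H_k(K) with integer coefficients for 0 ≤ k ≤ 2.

We work with the vertex ordering A < B < D < E < F < G < J < L < M < N. The simplices of K, each written with vertices in increasing order, are:

  0-simplices (10): A, B, D, E, F, G, J, L, M, N
  1-simplices (30): AG, AJ, AM, AN, BD, BF, BJ, BL, BM, BN, DE, DF, DG, DL, DN, EF, EJ, EL, EM, EN, FG, FJ, FL, GJ, GL, GM, JM, JN, LM, MN
  2-simplices (20): AGJ, AGM, AJN, AMN, BDF, BDN, BFL, BJM, BJN, BLM, DEL, DEN, DFG, DGL, EFJ, EFL, EJM, EMN, FGJ, GLM

Hence C_0 ≅ Z^10, C_1 ≅ Z^30, C_2 ≅ Z^20.

∂_1: C_1 → C_0 maps an edge to its endpoints' difference, ∂[p,q] = q − p. For instance
  ∂DG = G − D.
The 10×30 boundary matrix has rank 9 and Smith normal form diag(1,1,1,1,1,1,1,1,1).

Boundary ∂_2: C_2 → C_1 maps a triangle to the signed sum of its edges. For instance
  ∂BJN = JN − BN + BJ,
  ∂EJM = JM − EM + EJ.
As a 30×20 matrix over Z this has rank 20, with invariant factors (1,1,1,1,1,1,1,1,1,1,1,1,1,1,1,1,1,1,1,2).

Now H_k = ker ∂_k / im ∂_{k+1}, so:

  H_0: rank C_0 − rank ∂_1 = 10 − 9 = 1, and the invariant factors of ∂_1 are all 1, so H_0 ≅ Z.
  H_1: rank ker ∂_1 − rank ∂_2 = (30 − 9) − 20 = 1, and ∂_2 has invariant factor 2 > 1, so H_1 ≅ Z ⊕ Z/2.
  H_2: rank ker ∂_2 − rank ∂_3 = (20 − 20) − 0 = 0, and there is no ∂_3, so H_2 ≅ 0.

H_0 = Z,  H_1 = Z ⊕ Z/2,  H_2 = 0.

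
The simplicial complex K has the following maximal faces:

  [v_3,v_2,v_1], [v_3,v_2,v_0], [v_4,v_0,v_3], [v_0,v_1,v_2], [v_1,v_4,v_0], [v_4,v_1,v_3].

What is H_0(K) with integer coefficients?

Take the total order v_0 < v_1 < v_2 < v_3 < v_4 on the vertex set. Then K (dimension 2) consists of the simplices:

  0-simplices (5): [v_0], [v_1], [v_2], [v_3], [v_4]
  1-simplices (9): [v_0,v_1], [v_0,v_2], [v_0,v_3], [v_0,v_4], [v_1,v_2], [v_1,v_3], [v_1,v_4], [v_2,v_3], [v_3,v_4]
  2-simplices (6): [v_0,v_1,v_2], [v_0,v_1,v_4], [v_0,v_2,v_3], [v_0,v_3,v_4], [v_1,v_2,v_3], [v_1,v_3,v_4]

giving chain groups C_0 ≅ Z^5, C_1 ≅ Z^9, C_2 ≅ Z^6.

∂_1: C_1 → C_0 maps an edge to its endpoints' difference, ∂[p,q] = q − p. For instance
  ∂[v_0,v_4] = [v_4] − [v_0].
This gives a 5×9 integer matrix of rank 4; reducing to Smith normal form yields diagonal entries (1,1,1,1).

∂_2: C_2 → C_1 maps a triangle to the signed sum of its edges. For instance
  ∂[v_1,v_2,v_3] = [v_2,v_3] − [v_1,v_3] + [v_1,v_2],
  ∂[v_0,v_3,v_4] = [v_3,v_4] − [v_0,v_4] + [v_0,v_3].
As a 9×6 matrix over Z this has rank 5, with invariant factors (1,1,1,1,1).

From H_k ≅ ker(∂_k) / im(∂_{k+1}) we obtain:

  H_0: rank C_0 − rank ∂_1 = 5 − 4 = 1, and the invariant factors of ∂_1 are all 1, so H_0 = Z.

(K is a triangulation of the 2-sphere S^2.)

H_0 ≅ Z.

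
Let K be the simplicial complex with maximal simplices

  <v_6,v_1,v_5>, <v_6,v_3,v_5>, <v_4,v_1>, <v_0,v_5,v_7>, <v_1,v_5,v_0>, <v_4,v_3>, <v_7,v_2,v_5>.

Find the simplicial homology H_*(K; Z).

K has 8 vertices, 13 edges, 5 triangles.
rank ∂_0 = 0, rank ∂_1 = 7 ⇒ b_0 = 8 − 0 − 7 = 1; all invariant factors of ∂_1 are 1 so no torsion. So H_0 ≅ Z.
rank ∂_1 = 7, rank ∂_2 = 5 ⇒ b_1 = 13 − 7 − 5 = 1; all invariant factors of ∂_2 are 1 so no torsion. So H_1 ≅ Z.
rank ∂_2 = 5, rank ∂_3 = 0 ⇒ b_2 = 5 − 5 − 0 = 0. So H_2 ≅ 0.

H_0 ≅ Z,  H_1 ≅ Z,  H_2 = 0.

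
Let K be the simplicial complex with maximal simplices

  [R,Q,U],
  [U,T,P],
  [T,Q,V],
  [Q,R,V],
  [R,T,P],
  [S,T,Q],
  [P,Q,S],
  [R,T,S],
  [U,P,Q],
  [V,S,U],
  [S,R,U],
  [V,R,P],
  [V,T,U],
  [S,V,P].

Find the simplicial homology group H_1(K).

H_1 ≅ Z^2.

Take the total order P < Q < R < S < T < U < V on the vertex set. Then K (dimension 2) consists of the simplices:

  0-simplices (7): P, Q, R, S, T, U, V
  1-simplices (21): PQ, PR, PS, PT, PU, PV, QR, QS, QT, QU, QV, RS, RT, RU, RV, ST, SU, SV, TU, TV, UV
  2-simplices (14): PQS, PQU, PRT, PRV, PSV, PTU, QRU, QRV, QST, QTV, RST, RSU, SUV, TUV

giving chain groups C_0 ≅ Z^7, C_1 ≅ Z^21, C_2 ≅ Z^14.

Boundary ∂_1: C_1 → C_0 maps an edge to its endpoints' difference, ∂[p,q] = q − p. For instance
  ∂RU = U − R.
The resulting 7×21 matrix has rank 6, and its Smith normal form has invariant factors (1,1,1,1,1,1).

∂_2: C_2 → C_1 sends each 2-simplex [p,q,r] to [q,r] − [p,r] + [p,q]. For instance
  ∂RST = ST − RT + RS,
  ∂PTU = TU − PU + PT.
This gives a 21×14 integer matrix of rank 13; reducing to Smith normal form yields diagonal entries (1,1,1,1,1,1,1,1,1,1,1,1,1).

Reading off H_k = ker ∂_k / im ∂_{k+1}:

  H_1: rank ker ∂_1 − rank ∂_2 = (21 − 6) − 13 = 2, and the invariant factors of ∂_2 are all 1, so H_1 = Z^2.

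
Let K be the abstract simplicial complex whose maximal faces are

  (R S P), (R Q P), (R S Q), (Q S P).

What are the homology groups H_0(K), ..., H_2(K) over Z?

H_0 ≅ Z,  H_1 = 0,  H_2 ≅ Z.

We work with the vertex ordering P < Q < R < S. The simplices of K, each written with vertices in increasing order, are:

  0-simplices (4): P, Q, R, S
  1-simplices (6): PQ, PR, PS, QR, QS, RS
  2-simplices (4): PQR, PQS, PRS, QRS

Hence C_0 ≅ Z^4, C_1 ≅ Z^6, C_2 ≅ Z^4.

The boundary map ∂_1: C_1 → C_0 sends each edge [p,q] (with p < q) to q − p.
As a 4×6 matrix over Z this has rank 3, with invariant factors (1,1,1).

The boundary map ∂_2: C_2 → C_1 sends each 2-simplex [p,q,r] to [q,r] − [p,r] + [p,q]. For instance
  ∂PRS = RS − PS + PR,
  ∂PQS = QS − PS + PQ.
This gives a 6×4 integer matrix of rank 3; reducing to Smith normal form yields diagonal entries (1,1,1).

Computing H_k = (kernel of ∂_k) / (image of ∂_{k+1}):

  H_0: rank C_0 − rank ∂_1 = 4 − 3 = 1, and the invariant factors of ∂_1 are all 1, so H_0 ≅ Z.
  H_1: rank ker ∂_1 − rank ∂_2 = (6 − 3) − 3 = 0, and the invariant factors of ∂_2 are all 1, so H_1 ≅ 0.
  H_2: rank ker ∂_2 − rank ∂_3 = (4 − 3) − 0 = 1, and there is no ∂_3, so H_2 ≅ Z.

As a check, the Euler characteristic is 4 − 6 + 4 = 2, which agrees with 1 − 0 + 1 = 2.
(K is a triangulation of the 2-sphere S^2.)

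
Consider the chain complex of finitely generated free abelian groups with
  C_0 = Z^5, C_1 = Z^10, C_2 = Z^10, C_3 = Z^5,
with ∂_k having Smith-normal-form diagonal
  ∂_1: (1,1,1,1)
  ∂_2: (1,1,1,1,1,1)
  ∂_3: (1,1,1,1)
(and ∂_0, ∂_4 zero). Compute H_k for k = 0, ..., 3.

H_0: b_0 = 5 − 0 − 4 = 1; torsion from ∂_1 factors > 1: none. So H_0 = Z.
H_1: b_1 = 10 − 4 − 6 = 0; torsion from ∂_2 factors > 1: none. So H_1 = 0.
H_2: b_2 = 10 − 6 − 4 = 0; torsion from ∂_3 factors > 1: none. So H_2 = 0.
H_3: b_3 = 5 − 4 − 0 = 1; torsion from ∂_4 factors > 1: none. So H_3 = Z.

H_0 = Z,  H_1 = 0,  H_2 = 0,  H_3 = Z.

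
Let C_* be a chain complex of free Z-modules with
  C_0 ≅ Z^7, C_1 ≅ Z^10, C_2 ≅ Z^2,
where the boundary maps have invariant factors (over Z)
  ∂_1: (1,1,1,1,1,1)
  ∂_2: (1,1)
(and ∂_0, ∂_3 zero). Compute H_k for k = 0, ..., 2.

H_0: b_0 = 7 − 0 − 6 = 1; torsion from ∂_1 factors > 1: none. So H_0 = Z.
H_1: b_1 = 10 − 6 − 2 = 2; torsion from ∂_2 factors > 1: none. So H_1 = Z^2.
H_2: b_2 = 2 − 2 − 0 = 0; torsion from ∂_3 factors > 1: none. So H_2 = 0.

H_0 = Z,  H_1 = Z^2,  H_2 = 0.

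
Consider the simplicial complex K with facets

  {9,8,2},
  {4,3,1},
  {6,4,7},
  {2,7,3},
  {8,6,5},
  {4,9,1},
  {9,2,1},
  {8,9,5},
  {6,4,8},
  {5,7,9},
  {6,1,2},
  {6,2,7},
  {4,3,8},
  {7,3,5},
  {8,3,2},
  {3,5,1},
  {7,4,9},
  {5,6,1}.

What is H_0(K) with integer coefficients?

K has 9 vertices, 27 edges, 18 triangles.
rank ∂_0 = 0, rank ∂_1 = 8 ⇒ b_0 = 9 − 0 − 8 = 1; all invariant factors of ∂_1 are 1 so no torsion. So H_0 ≅ Z.

H_0 = Z.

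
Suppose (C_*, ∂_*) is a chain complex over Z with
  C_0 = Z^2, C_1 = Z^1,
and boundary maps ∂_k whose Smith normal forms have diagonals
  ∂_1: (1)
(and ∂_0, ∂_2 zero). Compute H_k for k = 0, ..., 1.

H_0 = Z,  H_1 = 0.

H_0: b_0 = 2 − 0 − 1 = 1; torsion from ∂_1 factors > 1: none. So H_0 = Z.
H_1: b_1 = 1 − 1 − 0 = 0; torsion from ∂_2 factors > 1: none. So H_1 = 0.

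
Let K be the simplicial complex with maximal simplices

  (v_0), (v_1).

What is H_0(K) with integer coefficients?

Order the vertices as v_0 < v_1. Listing each simplex with vertices in this order, K has dimension 0 with simplices:

  0-simplices (2): [v_0], [v_1]

so the chain groups are C_0 ≅ Z^2.

Now H_k = ker ∂_k / im ∂_{k+1}, so:

  H_0: rank C_0 − rank ∂_1 = 2 − 0 = 2, and there is no ∂_1, so H_0 ≅ Z^2.

H_0 = Z^2.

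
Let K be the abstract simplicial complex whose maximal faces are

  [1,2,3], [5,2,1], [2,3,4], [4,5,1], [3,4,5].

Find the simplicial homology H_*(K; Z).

H_0 = Z,  H_1 = Z,  H_2 = 0.

Fix the vertex order 1 < 2 < 3 < 4 < 5 and write every simplex with vertices in increasing order. Then dim K = 2 and the simplices of K are:

  0-simplices (5): [1], [2], [3], [4], [5]
  1-simplices (10): [1,2], [1,3], [1,4], [1,5], [2,3], [2,4], [2,5], [3,4], [3,5], [4,5]
  2-simplices (5): [1,2,3], [1,2,5], [1,4,5], [2,3,4], [3,4,5]

so the chain groups are C_0 ≅ Z^5, C_1 ≅ Z^10, C_2 ≅ Z^5.

∂_1: C_1 → C_0 maps an edge to its endpoints' difference, ∂[p,q] = q − p. For instance
  ∂[3,4] = [4] − [3].
This gives a 5×10 integer matrix of rank 4; reducing to Smith normal form yields diagonal entries (1,1,1,1).

∂_2: C_2 → C_1 sends each 2-simplex [p,q,r] to [q,r] − [p,r] + [p,q]. For instance
  ∂[1,4,5] = [4,5] − [1,5] + [1,4],
  ∂[1,2,3] = [2,3] − [1,3] + [1,2].
As a 10×5 matrix over Z this has rank 5, with invariant factors (1,1,1,1,1).

From H_k ≅ ker(∂_k) / im(∂_{k+1}) we obtain:

  H_0: rank C_0 − rank ∂_1 = 5 − 4 = 1, and the invariant factors of ∂_1 are all 1, so H_0 ≅ Z.
  H_1: rank ker ∂_1 − rank ∂_2 = (10 − 4) − 5 = 1, and the invariant factors of ∂_2 are all 1, so H_1 ≅ Z.
  H_2: rank ker ∂_2 − rank ∂_3 = (5 − 5) − 0 = 0, and there is no ∂_3, so H_2 ≅ 0.

(K is a triangulation of the Möbius band.)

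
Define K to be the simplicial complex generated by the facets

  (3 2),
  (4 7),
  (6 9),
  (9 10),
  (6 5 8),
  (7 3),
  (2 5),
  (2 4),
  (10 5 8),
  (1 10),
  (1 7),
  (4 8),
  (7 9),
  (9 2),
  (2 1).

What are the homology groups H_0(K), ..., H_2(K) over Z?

H_0 = Z,  H_1 = Z^7,  H_2 = 0.

Take the total order 1 < 2 < 3 < 4 < 5 < 6 < 7 < 8 < 9 < 10 on the vertex set. Then K (dimension 2) consists of the simplices:

  0-simplices (10): [1], [2], [3], [4], [5], [6], [7], [8], [9], [10]
  1-simplices (18): [1,2], [1,7], [1,10], [2,3], [2,4], [2,5], [2,9], [3,7], [4,7], [4,8], [5,6], [5,8], [5,10], [6,8], [6,9], [7,9], [8,10], [9,10]
  2-simplices (2): [5,6,8], [5,8,10]

Hence C_0 ≅ Z^10, C_1 ≅ Z^18, C_2 ≅ Z^2.

∂_1: C_1 → C_0 maps an edge to its endpoints' difference, ∂[p,q] = q − p.
The 10×18 boundary matrix has rank 9 and Smith normal form diag(1,1,1,1,1,1,1,1,1).

Boundary ∂_2: C_2 → C_1 acts by ∂[p,q,r] = [q,r] − [p,r] + [p,q]. For instance
  ∂[5,6,8] = [6,8] − [5,8] + [5,6],
  ∂[5,8,10] = [8,10] − [5,10] + [5,8].
As a 18×2 matrix over Z this has rank 2, with invariant factors (1,1).

From H_k ≅ ker(∂_k) / im(∂_{k+1}) we obtain:

  H_0: rank C_0 − rank ∂_1 = 10 − 9 = 1, and the invariant factors of ∂_1 are all 1, so H_0 = Z.
  H_1: rank ker ∂_1 − rank ∂_2 = (18 − 9) − 2 = 7, and the invariant factors of ∂_2 are all 1, so H_1 = Z^7.
  H_2: rank ker ∂_2 − rank ∂_3 = (2 − 2) − 0 = 0, and there is no ∂_3, so H_2 = 0.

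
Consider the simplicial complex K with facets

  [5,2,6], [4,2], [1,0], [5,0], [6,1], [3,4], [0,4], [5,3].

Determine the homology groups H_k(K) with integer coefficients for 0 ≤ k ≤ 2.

H_0 ≅ Z,  H_1 ≅ Z^3,  H_2 = 0.

Fix the vertex order 0 < 1 < 2 < 3 < 4 < 5 < 6 and write every simplex with vertices in increasing order. Then dim K = 2 and the simplices of K are:

  0-simplices (7): [0], [1], [2], [3], [4], [5], [6]
  1-simplices (10): [0,1], [0,4], [0,5], [1,6], [2,4], [2,5], [2,6], [3,4], [3,5], [5,6]
  2-simplices (1): [2,5,6]

Hence C_0 ≅ Z^7, C_1 ≅ Z^10, C_2 ≅ Z^1.

The boundary map ∂_1: C_1 → C_0 sends each edge [p,q] (with p < q) to q − p. For instance
  ∂[5,6] = [6] − [5].
As a 7×10 matrix over Z this has rank 6, with invariant factors (1,1,1,1,1,1).

∂_2: C_2 → C_1 sends each 2-simplex [p,q,r] to [q,r] − [p,r] + [p,q]. For instance
  ∂[2,5,6] = [5,6] − [2,6] + [2,5].
As a 10×1 matrix over Z this has rank 1, with invariant factors (1).

From H_k ≅ ker(∂_k) / im(∂_{k+1}) we obtain:

  H_0: rank C_0 − rank ∂_1 = 7 − 6 = 1, and the invariant factors of ∂_1 are all 1, so H_0 = Z.
  H_1: rank ker ∂_1 − rank ∂_2 = (10 − 6) − 1 = 3, and the invariant factors of ∂_2 are all 1, so H_1 = Z^3.
  H_2: rank ker ∂_2 − rank ∂_3 = (1 − 1) − 0 = 0, and there is no ∂_3, so H_2 = 0.

As a check, the Euler characteristic is 7 − 10 + 1 = -2, which agrees with 1 − 3 + 0 = -2.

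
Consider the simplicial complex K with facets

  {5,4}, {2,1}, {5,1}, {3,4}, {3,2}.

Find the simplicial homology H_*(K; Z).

H_0 ≅ Z,  H_1 ≅ Z.

Take the total order 1 < 2 < 3 < 4 < 5 on the vertex set. Then K (dimension 1) consists of the simplices:

  0-simplices (5): [1], [2], [3], [4], [5]
  1-simplices (5): [1,2], [1,5], [2,3], [3,4], [4,5]

giving chain groups C_0 ≅ Z^5, C_1 ≅ Z^5.

The boundary map ∂_1: C_1 → C_0 sends each edge [p,q] (with p < q) to q − p. For instance
  ∂[4,5] = [5] − [4].
As a 5×5 matrix over Z this has rank 4, with invariant factors (1,1,1,1).

From H_k ≅ ker(∂_k) / im(∂_{k+1}) we obtain:

  H_0: rank C_0 − rank ∂_1 = 5 − 4 = 1, and the invariant factors of ∂_1 are all 1, so H_0 = Z.
  H_1: rank ker ∂_1 − rank ∂_2 = (5 − 4) − 0 = 1, and there is no ∂_2, so H_1 = Z.

(K is a triangulation of the circle S^1.)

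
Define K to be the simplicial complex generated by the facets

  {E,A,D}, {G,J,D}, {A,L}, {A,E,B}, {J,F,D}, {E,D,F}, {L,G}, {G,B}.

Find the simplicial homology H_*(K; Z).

Fix the vertex order A < B < D < E < F < G < J < L and write every simplex with vertices in increasing order. Then dim K = 2 and the simplices of K are:

  0-simplices (8): A, B, D, E, F, G, J, L
  1-simplices (14): AB, AD, AE, AL, BE, BG, DE, DF, DG, DJ, EF, FJ, GJ, GL
  2-simplices (5): ABE, ADE, DEF, DFJ, DGJ

giving chain groups C_0 ≅ Z^8, C_1 ≅ Z^14, C_2 ≅ Z^5.

Boundary ∂_1: C_1 → C_0 is given by ∂[p,q] = [q] − [p].
This gives a 8×14 integer matrix of rank 7; reducing to Smith normal form yields diagonal entries (1,1,1,1,1,1,1).

∂_2: C_2 → C_1 sends each 2-simplex [p,q,r] to [q,r] − [p,r] + [p,q]. For instance
  ∂DFJ = FJ − DJ + DF,
  ∂DEF = EF − DF + DE.
The resulting 14×5 matrix has rank 5, and its Smith normal form has invariant factors (1,1,1,1,1).

From H_k ≅ ker(∂_k) / im(∂_{k+1}) we obtain:

  H_0: rank C_0 − rank ∂_1 = 8 − 7 = 1, and the invariant factors of ∂_1 are all 1, so H_0 = Z.
  H_1: rank ker ∂_1 − rank ∂_2 = (14 − 7) − 5 = 2, and the invariant factors of ∂_2 are all 1, so H_1 = Z^2.
  H_2: rank ker ∂_2 − rank ∂_3 = (5 − 5) − 0 = 0, and there is no ∂_3, so H_2 = 0.

H_0 = Z,  H_1 = Z^2,  H_2 = 0.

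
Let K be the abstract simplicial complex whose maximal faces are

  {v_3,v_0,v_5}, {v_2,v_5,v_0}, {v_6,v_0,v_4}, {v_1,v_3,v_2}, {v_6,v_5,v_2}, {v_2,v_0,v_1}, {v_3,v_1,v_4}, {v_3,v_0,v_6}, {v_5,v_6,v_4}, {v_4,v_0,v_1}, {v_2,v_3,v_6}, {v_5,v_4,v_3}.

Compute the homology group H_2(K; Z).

H_2 = 0.

We work with the vertex ordering v_0 < v_1 < v_2 < v_3 < v_4 < v_5 < v_6. The simplices of K, each written with vertices in increasing order, are:

  0-simplices (7): [v_0], [v_1], [v_2], [v_3], [v_4], [v_5], [v_6]
  1-simplices (18): (18 of them)
  2-simplices (12): (12 of them)

so the chain groups are C_0 ≅ Z^7, C_1 ≅ Z^18, C_2 ≅ Z^12.

The boundary map ∂_1: C_1 → C_0 maps an edge to its endpoints' difference, ∂[p,q] = q − p. For instance
  ∂[v_3,v_6] = [v_6] − [v_3].
The 7×18 boundary matrix has rank 6 and Smith normal form diag(1,1,1,1,1,1).

∂_2: C_2 → C_1 maps a triangle to the signed sum of its edges. For instance
  ∂[v_0,v_2,v_5] = [v_2,v_5] − [v_0,v_5] + [v_0,v_2],
  ∂[v_0,v_1,v_2] = [v_1,v_2] − [v_0,v_2] + [v_0,v_1].
The 18×12 boundary matrix has rank 12 and Smith normal form diag(1,1,1,1,1,1,1,1,1,1,1,2).

Computing H_k = (kernel of ∂_k) / (image of ∂_{k+1}):

  H_2: rank ker ∂_2 − rank ∂_3 = (12 − 12) − 0 = 0, and there is no ∂_3, so H_2 = 0.

(K is a triangulation of the real projective plane RP^2.)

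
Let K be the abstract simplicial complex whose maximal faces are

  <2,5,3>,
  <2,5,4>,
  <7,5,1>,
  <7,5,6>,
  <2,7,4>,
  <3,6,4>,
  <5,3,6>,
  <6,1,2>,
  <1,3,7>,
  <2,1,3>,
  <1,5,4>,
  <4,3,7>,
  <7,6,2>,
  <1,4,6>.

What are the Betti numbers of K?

b_0 = 1, b_1 = 2, b_2 = 1.

Fix the vertex order 1 < 2 < 3 < 4 < 5 < 6 < 7 and write every simplex with vertices in increasing order. Then dim K = 2 and the simplices of K are:

  0-simplices (7): [1], [2], [3], [4], [5], [6], [7]
  1-simplices (21): [1,2], [1,3], [1,4], [1,5], [1,6], [1,7], [2,3], [2,4], [2,5], [2,6], [2,7], [3,4], [3,5], [3,6], [3,7], [4,5], [4,6], [4,7], [5,6], [5,7], [6,7]
  2-simplices (14): [1,2,3], [1,2,6], [1,3,7], [1,4,5], [1,4,6], [1,5,7], [2,3,5], [2,4,5], [2,4,7], [2,6,7], [3,4,6], [3,4,7], [3,5,6], [5,6,7]

giving chain groups C_0 ≅ Z^7, C_1 ≅ Z^21, C_2 ≅ Z^14.

∂_1: C_1 → C_0 sends each edge [p,q] (with p < q) to q − p. For instance
  ∂[1,3] = [3] − [1].
As a 7×21 matrix over Z this has rank 6, with invariant factors (1,1,1,1,1,1).

The boundary map ∂_2: C_2 → C_1 acts by ∂[p,q,r] = [q,r] − [p,r] + [p,q]. For instance
  ∂[2,4,5] = [4,5] − [2,5] + [2,4],
  ∂[2,4,7] = [4,7] − [2,7] + [2,4].
This gives a 21×14 integer matrix of rank 13; reducing to Smith normal form yields diagonal entries (1,1,1,1,1,1,1,1,1,1,1,1,1).

Now H_k = ker ∂_k / im ∂_{k+1}, so:

  H_0: rank C_0 − rank ∂_1 = 7 − 6 = 1, and the invariant factors of ∂_1 are all 1, so H_0 ≅ Z.
  H_1: rank ker ∂_1 − rank ∂_2 = (21 − 6) − 13 = 2, and the invariant factors of ∂_2 are all 1, so H_1 ≅ Z^2.
  H_2: rank ker ∂_2 − rank ∂_3 = (14 − 13) − 0 = 1, and there is no ∂_3, so H_2 ≅ Z.

As a check, the Euler characteristic is 7 − 21 + 14 = 0, which agrees with 1 − 2 + 1 = 0.

Hence the Betti numbers are b_0 = 1, b_1 = 2, b_2 = 1.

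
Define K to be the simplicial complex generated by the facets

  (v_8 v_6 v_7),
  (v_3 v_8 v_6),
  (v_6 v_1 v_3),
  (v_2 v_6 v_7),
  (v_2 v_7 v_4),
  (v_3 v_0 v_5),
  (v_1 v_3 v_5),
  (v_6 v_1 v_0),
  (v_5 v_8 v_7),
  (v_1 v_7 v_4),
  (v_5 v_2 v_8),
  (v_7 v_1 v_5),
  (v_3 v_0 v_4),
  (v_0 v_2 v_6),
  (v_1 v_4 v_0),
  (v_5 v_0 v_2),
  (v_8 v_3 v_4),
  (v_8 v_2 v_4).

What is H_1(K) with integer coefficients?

H_1 = Z ⊕ Z/2Z.

Take the total order v_0 < v_1 < v_2 < v_3 < v_4 < v_5 < v_6 < v_7 < v_8 on the vertex set. Then K (dimension 2) consists of the simplices:

  0-simplices (9): [v_0], [v_1], [v_2], [v_3], [v_4], [v_5], [v_6], [v_7], [v_8]
  1-simplices (27): (27 of them)
  2-simplices (18): (18 of them)

giving chain groups C_0 ≅ Z^9, C_1 ≅ Z^27, C_2 ≅ Z^18.

Boundary ∂_1: C_1 → C_0 sends each edge [p,q] (with p < q) to q − p.
This gives a 9×27 integer matrix of rank 8; reducing to Smith normal form yields diagonal entries (1,1,1,1,1,1,1,1).

Boundary ∂_2: C_2 → C_1 sends each 2-simplex [p,q,r] to [q,r] − [p,r] + [p,q]. For instance
  ∂[v_2,v_4,v_8] = [v_4,v_8] − [v_2,v_8] + [v_2,v_4],
  ∂[v_2,v_5,v_8] = [v_5,v_8] − [v_2,v_8] + [v_2,v_5].
The resulting 27×18 matrix has rank 18, and its Smith normal form has invariant factors (1,1,1,1,1,1,1,1,1,1,1,1,1,1,1,1,1,2).

Computing H_k = (kernel of ∂_k) / (image of ∂_{k+1}):

  H_1: rank ker ∂_1 − rank ∂_2 = (27 − 8) − 18 = 1, and ∂_2 has invariant factor 2 > 1, so H_1 = Z ⊕ Z/2Z.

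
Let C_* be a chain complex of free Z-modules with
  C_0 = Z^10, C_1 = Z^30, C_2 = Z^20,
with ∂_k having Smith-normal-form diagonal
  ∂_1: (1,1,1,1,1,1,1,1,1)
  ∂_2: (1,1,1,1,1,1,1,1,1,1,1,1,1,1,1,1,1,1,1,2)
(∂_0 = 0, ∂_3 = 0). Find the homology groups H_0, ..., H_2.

H_0 = Z,  H_1 = Z × Z/2,  H_2 = 0.

H_0: b_0 = 10 − 0 − 9 = 1; torsion from ∂_1 factors > 1: none. So H_0 = Z.
H_1: b_1 = 30 − 9 − 20 = 1; torsion from ∂_2 factors > 1: [2]. So H_1 = Z × Z/2.
H_2: b_2 = 20 − 20 − 0 = 0; torsion from ∂_3 factors > 1: none. So H_2 = 0.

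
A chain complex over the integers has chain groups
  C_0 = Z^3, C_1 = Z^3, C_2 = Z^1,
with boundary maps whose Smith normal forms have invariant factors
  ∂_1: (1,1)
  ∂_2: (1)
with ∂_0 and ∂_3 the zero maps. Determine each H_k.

H_0: b_0 = 3 − 0 − 2 = 1; torsion from ∂_1 factors > 1: none. So H_0 = Z.
H_1: b_1 = 3 − 2 − 1 = 0; torsion from ∂_2 factors > 1: none. So H_1 = 0.
H_2: b_2 = 1 − 1 − 0 = 0; torsion from ∂_3 factors > 1: none. So H_2 = 0.

H_0 = Z,  H_1 = 0,  H_2 = 0.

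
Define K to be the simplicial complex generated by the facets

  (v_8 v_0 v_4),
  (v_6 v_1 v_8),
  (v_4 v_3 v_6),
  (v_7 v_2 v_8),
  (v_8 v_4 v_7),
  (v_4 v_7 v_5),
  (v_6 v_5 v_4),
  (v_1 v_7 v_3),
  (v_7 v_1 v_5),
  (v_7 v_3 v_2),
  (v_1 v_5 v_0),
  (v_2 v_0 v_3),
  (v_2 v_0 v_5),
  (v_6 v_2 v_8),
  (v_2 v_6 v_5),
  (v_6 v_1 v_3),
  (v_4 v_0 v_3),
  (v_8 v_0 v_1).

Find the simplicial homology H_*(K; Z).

H_0 = Z,  H_1 = Z^2,  H_2 = Z.

Take the total order v_0 < v_1 < v_2 < v_3 < v_4 < v_5 < v_6 < v_7 < v_8 on the vertex set. Then K (dimension 2) consists of the simplices:

  0-simplices (9): [v_0], [v_1], [v_2], [v_3], [v_4], [v_5], [v_6], [v_7], [v_8]
  1-simplices (27): (27 of them)
  2-simplices (18): (18 of them)

so the chain groups are C_0 ≅ Z^9, C_1 ≅ Z^27, C_2 ≅ Z^18.

Boundary ∂_1: C_1 → C_0 maps an edge to its endpoints' difference, ∂[p,q] = q − p. For instance
  ∂[v_0,v_5] = [v_5] − [v_0].
This gives a 9×27 integer matrix of rank 8; reducing to Smith normal form yields diagonal entries (1,1,1,1,1,1,1,1).

The boundary map ∂_2: C_2 → C_1 sends each 2-simplex [p,q,r] to [q,r] − [p,r] + [p,q]. For instance
  ∂[v_2,v_6,v_8] = [v_6,v_8] − [v_2,v_8] + [v_2,v_6],
  ∂[v_1,v_3,v_7] = [v_3,v_7] − [v_1,v_7] + [v_1,v_3].
As a 27×18 matrix over Z this has rank 17, with invariant factors (1,1,1,1,1,1,1,1,1,1,1,1,1,1,1,1,1).

From H_k ≅ ker(∂_k) / im(∂_{k+1}) we obtain:

  H_0: rank C_0 − rank ∂_1 = 9 − 8 = 1, and the invariant factors of ∂_1 are all 1, so H_0 = Z.
  H_1: rank ker ∂_1 − rank ∂_2 = (27 − 8) − 17 = 2, and the invariant factors of ∂_2 are all 1, so H_1 = Z^2.
  H_2: rank ker ∂_2 − rank ∂_3 = (18 − 17) − 0 = 1, and there is no ∂_3, so H_2 = Z.

(K is a triangulation of the torus T^2.)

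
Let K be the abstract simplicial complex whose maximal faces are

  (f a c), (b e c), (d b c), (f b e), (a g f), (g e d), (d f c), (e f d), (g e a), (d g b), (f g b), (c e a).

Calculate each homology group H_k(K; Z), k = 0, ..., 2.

H_0 ≅ Z,  H_1 ≅ Z/2Z,  H_2 = 0.

We work with the vertex ordering a < b < c < d < e < f < g. The simplices of K, each written with vertices in increasing order, are:

  0-simplices (7): a, b, c, d, e, f, g
  1-simplices (18): ac, ae, af, ag, bc, bd, be, bf, bg, cd, ce, cf, de, df, dg, ef, eg, fg
  2-simplices (12): ace, acf, aeg, afg, bcd, bce, bdg, bef, bfg, cdf, def, deg

Hence C_0 ≅ Z^7, C_1 ≅ Z^18, C_2 ≅ Z^12.

The boundary map ∂_1: C_1 → C_0 is given by ∂[p,q] = [q] − [p].
The resulting 7×18 matrix has rank 6, and its Smith normal form has invariant factors (1,1,1,1,1,1).

Boundary ∂_2: C_2 → C_1 acts by ∂[p,q,r] = [q,r] − [p,r] + [p,q]. For instance
  ∂bcd = cd − bd + bc,
  ∂acf = cf − af + ac.
This gives a 18×12 integer matrix of rank 12; reducing to Smith normal form yields diagonal entries (1,1,1,1,1,1,1,1,1,1,1,2).

Computing H_k = (kernel of ∂_k) / (image of ∂_{k+1}):

  H_0: rank C_0 − rank ∂_1 = 7 − 6 = 1, and the invariant factors of ∂_1 are all 1, so H_0 ≅ Z.
  H_1: rank ker ∂_1 − rank ∂_2 = (18 − 6) − 12 = 0, and ∂_2 has invariant factor 2 > 1, so H_1 ≅ Z/2Z.
  H_2: rank ker ∂_2 − rank ∂_3 = (12 − 12) − 0 = 0, and there is no ∂_3, so H_2 ≅ 0.

(K is a triangulation of the real projective plane RP^2.)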